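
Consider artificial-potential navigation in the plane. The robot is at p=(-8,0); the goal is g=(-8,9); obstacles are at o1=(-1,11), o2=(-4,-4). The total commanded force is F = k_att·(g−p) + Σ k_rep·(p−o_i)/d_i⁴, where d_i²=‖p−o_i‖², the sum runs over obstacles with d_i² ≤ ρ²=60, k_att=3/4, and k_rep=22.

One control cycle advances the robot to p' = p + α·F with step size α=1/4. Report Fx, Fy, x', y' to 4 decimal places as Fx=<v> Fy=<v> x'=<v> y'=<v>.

F_att = 3/4·(g−p) = 3/4·(0,9) = (0.0000,6.7500)
o1: d²=170 > ρ²=60 → inactive
o2: d²=32 ≤ ρ²=60; F_rep = 22·(-4,4)/32² = (-0.0859,0.0859)
F = F_att + ΣF_rep = (-0.0859,6.8359)
p' = p + 1/4·F = (-8.0215,1.7090)

Fx=-0.0859 Fy=6.8359 x'=-8.0215 y'=1.7090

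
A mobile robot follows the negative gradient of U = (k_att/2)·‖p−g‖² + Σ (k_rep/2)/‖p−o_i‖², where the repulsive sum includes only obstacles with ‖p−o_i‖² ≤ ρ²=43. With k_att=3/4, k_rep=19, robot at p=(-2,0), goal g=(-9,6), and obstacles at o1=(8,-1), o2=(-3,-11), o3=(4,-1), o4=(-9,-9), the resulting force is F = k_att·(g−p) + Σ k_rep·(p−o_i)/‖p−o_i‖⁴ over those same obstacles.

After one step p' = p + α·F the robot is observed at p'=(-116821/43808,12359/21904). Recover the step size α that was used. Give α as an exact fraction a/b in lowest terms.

α = 1/8

F_att = 3/4·(g−p) = 3/4·(-7,6) = (-5.2500,4.5000)
o1: d²=101 > ρ²=43 → inactive
o2: d²=122 > ρ²=43 → inactive
o3: d²=37 ≤ ρ²=43; F_rep = 19·(-6,1)/37² = (-0.0833,0.0139)
o4: d²=130 > ρ²=43 → inactive
F = F_att + ΣF_rep = (-5.3333,4.5139)
Δp = p'−p = (-0.6667,0.5642); α = Δx/Fx = (-29205/43808) / (-29205/5476) = 1/8
check: Δy/Fy = (12359/21904) / (12359/2738) = 1/8 ✓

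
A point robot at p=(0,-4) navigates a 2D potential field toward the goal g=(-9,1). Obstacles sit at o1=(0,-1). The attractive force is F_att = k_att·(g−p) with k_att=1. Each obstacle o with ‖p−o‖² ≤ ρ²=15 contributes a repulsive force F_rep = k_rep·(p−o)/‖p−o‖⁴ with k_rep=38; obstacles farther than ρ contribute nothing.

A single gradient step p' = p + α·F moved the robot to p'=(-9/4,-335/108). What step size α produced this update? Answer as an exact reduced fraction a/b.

F_att = 1·(g−p) = 1·(-9,5) = (-9.0000,5.0000)
o1: d²=9 ≤ ρ²=15; F_rep = 38·(0,-3)/9² = (0.0000,-1.4074)
F = F_att + ΣF_rep = (-9.0000,3.5926)
Δp = p'−p = (-2.2500,0.8981); α = Δx/Fx = (-9/4) / (-9) = 1/4
check: Δy/Fy = (97/108) / (97/27) = 1/4 ✓

α = 1/4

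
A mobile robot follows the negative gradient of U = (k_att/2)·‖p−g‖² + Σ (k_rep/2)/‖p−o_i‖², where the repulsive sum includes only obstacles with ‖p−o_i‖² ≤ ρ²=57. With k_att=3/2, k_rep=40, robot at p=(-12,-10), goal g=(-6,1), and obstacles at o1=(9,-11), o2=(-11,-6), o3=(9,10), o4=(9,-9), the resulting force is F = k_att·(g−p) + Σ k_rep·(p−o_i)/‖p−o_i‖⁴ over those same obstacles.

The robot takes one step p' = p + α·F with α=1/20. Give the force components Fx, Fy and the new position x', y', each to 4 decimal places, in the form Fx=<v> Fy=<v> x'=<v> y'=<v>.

Fx=8.8616 Fy=15.9464 x'=-11.5569 y'=-9.2027

F_att = 3/2·(g−p) = 3/2·(6,11) = (9.0000,16.5000)
o1: d²=442 > ρ²=57 → inactive
o2: d²=17 ≤ ρ²=57; F_rep = 40·(-1,-4)/17² = (-0.1384,-0.5536)
o3: d²=841 > ρ²=57 → inactive
o4: d²=442 > ρ²=57 → inactive
F = F_att + ΣF_rep = (8.8616,15.9464)
p' = p + 1/20·F = (-11.5569,-9.2027)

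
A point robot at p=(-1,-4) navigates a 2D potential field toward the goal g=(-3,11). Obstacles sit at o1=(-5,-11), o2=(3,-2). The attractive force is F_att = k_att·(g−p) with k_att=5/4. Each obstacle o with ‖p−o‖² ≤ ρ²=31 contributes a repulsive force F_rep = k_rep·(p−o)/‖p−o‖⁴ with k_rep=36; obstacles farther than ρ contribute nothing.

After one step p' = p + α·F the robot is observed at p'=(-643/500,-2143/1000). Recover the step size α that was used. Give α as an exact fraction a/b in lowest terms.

α = 1/10

F_att = 5/4·(g−p) = 5/4·(-2,15) = (-2.5000,18.7500)
o1: d²=65 > ρ²=31 → inactive
o2: d²=20 ≤ ρ²=31; F_rep = 36·(-4,-2)/20² = (-0.3600,-0.1800)
F = F_att + ΣF_rep = (-2.8600,18.5700)
Δp = p'−p = (-0.2860,1.8570); α = Δx/Fx = (-143/500) / (-143/50) = 1/10
check: Δy/Fy = (1857/1000) / (1857/100) = 1/10 ✓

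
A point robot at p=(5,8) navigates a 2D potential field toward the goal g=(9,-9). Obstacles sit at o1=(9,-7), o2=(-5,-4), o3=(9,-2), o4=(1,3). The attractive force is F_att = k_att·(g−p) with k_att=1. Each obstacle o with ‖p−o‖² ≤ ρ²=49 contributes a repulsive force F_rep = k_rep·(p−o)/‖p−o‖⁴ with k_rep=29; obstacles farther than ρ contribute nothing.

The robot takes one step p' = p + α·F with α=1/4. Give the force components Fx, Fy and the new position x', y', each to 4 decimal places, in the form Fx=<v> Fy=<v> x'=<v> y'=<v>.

Fx=4.0690 Fy=-16.9137 x'=6.0173 y'=3.7716

F_att = 1·(g−p) = 1·(4,-17) = (4.0000,-17.0000)
o1: d²=241 > ρ²=49 → inactive
o2: d²=244 > ρ²=49 → inactive
o3: d²=116 > ρ²=49 → inactive
o4: d²=41 ≤ ρ²=49; F_rep = 29·(4,5)/41² = (0.0690,0.0863)
F = F_att + ΣF_rep = (4.0690,-16.9137)
p' = p + 1/4·F = (6.0173,3.7716)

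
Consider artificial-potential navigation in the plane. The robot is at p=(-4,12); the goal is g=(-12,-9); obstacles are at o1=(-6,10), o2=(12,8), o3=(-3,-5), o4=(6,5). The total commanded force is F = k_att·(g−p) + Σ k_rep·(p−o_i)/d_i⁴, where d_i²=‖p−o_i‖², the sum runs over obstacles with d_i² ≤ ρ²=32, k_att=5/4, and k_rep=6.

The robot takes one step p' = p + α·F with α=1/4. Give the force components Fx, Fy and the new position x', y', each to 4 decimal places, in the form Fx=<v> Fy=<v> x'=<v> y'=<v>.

F_att = 5/4·(g−p) = 5/4·(-8,-21) = (-10.0000,-26.2500)
o1: d²=8 ≤ ρ²=32; F_rep = 6·(2,2)/8² = (0.1875,0.1875)
o2: d²=272 > ρ²=32 → inactive
o3: d²=290 > ρ²=32 → inactive
o4: d²=149 > ρ²=32 → inactive
F = F_att + ΣF_rep = (-9.8125,-26.0625)
p' = p + 1/4·F = (-6.4531,5.4844)

Fx=-9.8125 Fy=-26.0625 x'=-6.4531 y'=5.4844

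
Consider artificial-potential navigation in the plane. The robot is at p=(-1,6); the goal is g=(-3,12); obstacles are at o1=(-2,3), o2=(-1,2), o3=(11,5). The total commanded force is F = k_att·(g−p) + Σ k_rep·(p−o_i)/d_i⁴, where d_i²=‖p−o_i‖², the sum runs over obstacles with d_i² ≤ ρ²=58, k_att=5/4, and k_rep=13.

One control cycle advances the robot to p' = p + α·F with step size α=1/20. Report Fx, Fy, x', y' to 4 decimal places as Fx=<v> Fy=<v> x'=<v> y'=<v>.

F_att = 5/4·(g−p) = 5/4·(-2,6) = (-2.5000,7.5000)
o1: d²=10 ≤ ρ²=58; F_rep = 13·(1,3)/10² = (0.1300,0.3900)
o2: d²=16 ≤ ρ²=58; F_rep = 13·(0,4)/16² = (0.0000,0.2031)
o3: d²=145 > ρ²=58 → inactive
F = F_att + ΣF_rep = (-2.3700,8.0931)
p' = p + 1/20·F = (-1.1185,6.4047)

Fx=-2.3700 Fy=8.0931 x'=-1.1185 y'=6.4047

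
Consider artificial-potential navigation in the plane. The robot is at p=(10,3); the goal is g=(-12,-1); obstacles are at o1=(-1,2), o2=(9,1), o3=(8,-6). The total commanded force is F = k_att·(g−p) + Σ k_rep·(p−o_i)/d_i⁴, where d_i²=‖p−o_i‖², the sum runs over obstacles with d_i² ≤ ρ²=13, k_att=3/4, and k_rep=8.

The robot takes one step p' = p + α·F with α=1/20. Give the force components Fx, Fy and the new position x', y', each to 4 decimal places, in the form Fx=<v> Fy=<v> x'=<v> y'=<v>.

Fx=-16.1800 Fy=-2.3600 x'=9.1910 y'=2.8820

F_att = 3/4·(g−p) = 3/4·(-22,-4) = (-16.5000,-3.0000)
o1: d²=122 > ρ²=13 → inactive
o2: d²=5 ≤ ρ²=13; F_rep = 8·(1,2)/5² = (0.3200,0.6400)
o3: d²=85 > ρ²=13 → inactive
F = F_att + ΣF_rep = (-16.1800,-2.3600)
p' = p + 1/20·F = (9.1910,2.8820)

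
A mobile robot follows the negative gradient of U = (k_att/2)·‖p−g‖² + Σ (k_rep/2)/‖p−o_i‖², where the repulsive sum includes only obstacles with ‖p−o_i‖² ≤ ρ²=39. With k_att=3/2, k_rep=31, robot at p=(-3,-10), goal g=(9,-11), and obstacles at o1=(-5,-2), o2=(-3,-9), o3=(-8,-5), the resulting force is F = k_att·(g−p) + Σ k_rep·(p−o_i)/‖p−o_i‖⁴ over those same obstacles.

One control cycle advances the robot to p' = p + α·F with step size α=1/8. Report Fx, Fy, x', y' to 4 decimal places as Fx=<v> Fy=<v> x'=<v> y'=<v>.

F_att = 3/2·(g−p) = 3/2·(12,-1) = (18.0000,-1.5000)
o1: d²=68 > ρ²=39 → inactive
o2: d²=1 ≤ ρ²=39; F_rep = 31·(0,-1)/1² = (0.0000,-31.0000)
o3: d²=50 > ρ²=39 → inactive
F = F_att + ΣF_rep = (18.0000,-32.5000)
p' = p + 1/8·F = (-0.7500,-14.0625)

Fx=18.0000 Fy=-32.5000 x'=-0.7500 y'=-14.0625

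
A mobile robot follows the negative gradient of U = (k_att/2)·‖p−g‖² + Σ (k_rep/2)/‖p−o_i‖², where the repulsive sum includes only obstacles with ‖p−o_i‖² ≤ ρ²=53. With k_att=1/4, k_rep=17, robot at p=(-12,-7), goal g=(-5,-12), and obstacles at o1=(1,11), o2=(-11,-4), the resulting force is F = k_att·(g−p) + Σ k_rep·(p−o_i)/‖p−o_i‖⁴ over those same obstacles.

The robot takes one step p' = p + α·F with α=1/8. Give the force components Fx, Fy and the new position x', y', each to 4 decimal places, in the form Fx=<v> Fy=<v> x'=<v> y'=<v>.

Fx=1.5800 Fy=-1.7600 x'=-11.8025 y'=-7.2200

F_att = 1/4·(g−p) = 1/4·(7,-5) = (1.7500,-1.2500)
o1: d²=493 > ρ²=53 → inactive
o2: d²=10 ≤ ρ²=53; F_rep = 17·(-1,-3)/10² = (-0.1700,-0.5100)
F = F_att + ΣF_rep = (1.5800,-1.7600)
p' = p + 1/8·F = (-11.8025,-7.2200)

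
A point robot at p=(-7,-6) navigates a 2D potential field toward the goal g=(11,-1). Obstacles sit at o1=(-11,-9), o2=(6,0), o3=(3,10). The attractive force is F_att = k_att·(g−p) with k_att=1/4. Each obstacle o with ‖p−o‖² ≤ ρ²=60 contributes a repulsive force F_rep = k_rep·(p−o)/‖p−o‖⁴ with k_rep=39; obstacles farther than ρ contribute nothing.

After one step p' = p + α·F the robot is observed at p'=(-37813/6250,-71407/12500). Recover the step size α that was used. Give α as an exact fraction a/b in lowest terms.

α = 1/5

F_att = 1/4·(g−p) = 1/4·(18,5) = (4.5000,1.2500)
o1: d²=25 ≤ ρ²=60; F_rep = 39·(4,3)/25² = (0.2496,0.1872)
o2: d²=205 > ρ²=60 → inactive
o3: d²=356 > ρ²=60 → inactive
F = F_att + ΣF_rep = (4.7496,1.4372)
Δp = p'−p = (0.9499,0.2874); α = Δx/Fx = (5937/6250) / (5937/1250) = 1/5
check: Δy/Fy = (3593/12500) / (3593/2500) = 1/5 ✓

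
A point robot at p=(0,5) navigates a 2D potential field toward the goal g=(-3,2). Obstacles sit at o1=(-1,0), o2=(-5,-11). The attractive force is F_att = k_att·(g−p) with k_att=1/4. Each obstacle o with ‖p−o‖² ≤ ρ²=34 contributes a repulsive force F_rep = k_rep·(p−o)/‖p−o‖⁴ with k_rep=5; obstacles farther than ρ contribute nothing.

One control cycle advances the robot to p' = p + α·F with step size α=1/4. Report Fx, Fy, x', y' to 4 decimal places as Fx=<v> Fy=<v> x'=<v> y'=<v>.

Fx=-0.7426 Fy=-0.7130 x'=-0.1857 y'=4.8217

F_att = 1/4·(g−p) = 1/4·(-3,-3) = (-0.7500,-0.7500)
o1: d²=26 ≤ ρ²=34; F_rep = 5·(1,5)/26² = (0.0074,0.0370)
o2: d²=281 > ρ²=34 → inactive
F = F_att + ΣF_rep = (-0.7426,-0.7130)
p' = p + 1/4·F = (-0.1857,4.8217)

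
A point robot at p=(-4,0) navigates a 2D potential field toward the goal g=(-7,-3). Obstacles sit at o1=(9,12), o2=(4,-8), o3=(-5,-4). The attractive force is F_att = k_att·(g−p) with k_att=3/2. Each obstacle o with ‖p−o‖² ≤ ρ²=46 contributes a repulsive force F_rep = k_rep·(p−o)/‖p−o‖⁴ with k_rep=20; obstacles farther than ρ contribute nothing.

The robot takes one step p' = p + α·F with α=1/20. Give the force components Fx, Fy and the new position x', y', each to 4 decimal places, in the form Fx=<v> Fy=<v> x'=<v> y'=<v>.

F_att = 3/2·(g−p) = 3/2·(-3,-3) = (-4.5000,-4.5000)
o1: d²=313 > ρ²=46 → inactive
o2: d²=128 > ρ²=46 → inactive
o3: d²=17 ≤ ρ²=46; F_rep = 20·(1,4)/17² = (0.0692,0.2768)
F = F_att + ΣF_rep = (-4.4308,-4.2232)
p' = p + 1/20·F = (-4.2215,-0.2112)

Fx=-4.4308 Fy=-4.2232 x'=-4.2215 y'=-0.2112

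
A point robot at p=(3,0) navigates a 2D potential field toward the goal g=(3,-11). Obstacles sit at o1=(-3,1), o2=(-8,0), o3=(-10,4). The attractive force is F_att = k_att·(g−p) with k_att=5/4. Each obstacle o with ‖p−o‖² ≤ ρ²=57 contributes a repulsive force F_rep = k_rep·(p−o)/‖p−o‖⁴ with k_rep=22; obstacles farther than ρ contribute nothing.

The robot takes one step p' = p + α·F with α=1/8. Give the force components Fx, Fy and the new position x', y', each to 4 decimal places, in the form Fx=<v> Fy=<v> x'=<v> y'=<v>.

F_att = 5/4·(g−p) = 5/4·(0,-11) = (0.0000,-13.7500)
o1: d²=37 ≤ ρ²=57; F_rep = 22·(6,-1)/37² = (0.0964,-0.0161)
o2: d²=121 > ρ²=57 → inactive
o3: d²=185 > ρ²=57 → inactive
F = F_att + ΣF_rep = (0.0964,-13.7661)
p' = p + 1/8·F = (3.0121,-1.7208)

Fx=0.0964 Fy=-13.7661 x'=3.0121 y'=-1.7208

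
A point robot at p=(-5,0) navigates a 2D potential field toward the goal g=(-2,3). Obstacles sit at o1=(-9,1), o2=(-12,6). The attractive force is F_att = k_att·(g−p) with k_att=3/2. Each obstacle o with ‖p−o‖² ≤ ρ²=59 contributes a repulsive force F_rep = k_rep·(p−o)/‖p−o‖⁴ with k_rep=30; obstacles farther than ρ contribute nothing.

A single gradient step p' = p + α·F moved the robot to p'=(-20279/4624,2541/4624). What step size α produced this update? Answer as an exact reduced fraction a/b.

F_att = 3/2·(g−p) = 3/2·(3,3) = (4.5000,4.5000)
o1: d²=17 ≤ ρ²=59; F_rep = 30·(4,-1)/17² = (0.4152,-0.1038)
o2: d²=85 > ρ²=59 → inactive
F = F_att + ΣF_rep = (4.9152,4.3962)
Δp = p'−p = (0.6144,0.5495); α = Δx/Fx = (2841/4624) / (2841/578) = 1/8
check: Δy/Fy = (2541/4624) / (2541/578) = 1/8 ✓

α = 1/8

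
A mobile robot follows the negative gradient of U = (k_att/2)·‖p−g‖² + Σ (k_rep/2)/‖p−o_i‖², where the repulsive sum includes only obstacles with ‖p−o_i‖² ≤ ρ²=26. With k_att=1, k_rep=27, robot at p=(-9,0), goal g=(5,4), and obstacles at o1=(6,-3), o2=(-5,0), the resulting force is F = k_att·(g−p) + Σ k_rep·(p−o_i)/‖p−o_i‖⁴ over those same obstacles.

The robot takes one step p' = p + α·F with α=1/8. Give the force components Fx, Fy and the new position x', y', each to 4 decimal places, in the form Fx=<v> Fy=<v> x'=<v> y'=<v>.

Fx=13.5781 Fy=4.0000 x'=-7.3027 y'=0.5000

F_att = 1·(g−p) = 1·(14,4) = (14.0000,4.0000)
o1: d²=234 > ρ²=26 → inactive
o2: d²=16 ≤ ρ²=26; F_rep = 27·(-4,0)/16² = (-0.4219,0.0000)
F = F_att + ΣF_rep = (13.5781,4.0000)
p' = p + 1/8·F = (-7.3027,0.5000)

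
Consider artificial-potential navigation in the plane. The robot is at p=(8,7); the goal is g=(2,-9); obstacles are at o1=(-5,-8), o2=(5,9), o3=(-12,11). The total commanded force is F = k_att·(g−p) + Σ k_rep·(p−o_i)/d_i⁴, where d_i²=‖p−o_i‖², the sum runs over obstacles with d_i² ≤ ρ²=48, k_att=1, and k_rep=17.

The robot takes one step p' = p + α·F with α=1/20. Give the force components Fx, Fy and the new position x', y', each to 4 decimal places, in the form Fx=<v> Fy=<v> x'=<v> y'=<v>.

F_att = 1·(g−p) = 1·(-6,-16) = (-6.0000,-16.0000)
o1: d²=394 > ρ²=48 → inactive
o2: d²=13 ≤ ρ²=48; F_rep = 17·(3,-2)/13² = (0.3018,-0.2012)
o3: d²=416 > ρ²=48 → inactive
F = F_att + ΣF_rep = (-5.6982,-16.2012)
p' = p + 1/20·F = (7.7151,6.1899)

Fx=-5.6982 Fy=-16.2012 x'=7.7151 y'=6.1899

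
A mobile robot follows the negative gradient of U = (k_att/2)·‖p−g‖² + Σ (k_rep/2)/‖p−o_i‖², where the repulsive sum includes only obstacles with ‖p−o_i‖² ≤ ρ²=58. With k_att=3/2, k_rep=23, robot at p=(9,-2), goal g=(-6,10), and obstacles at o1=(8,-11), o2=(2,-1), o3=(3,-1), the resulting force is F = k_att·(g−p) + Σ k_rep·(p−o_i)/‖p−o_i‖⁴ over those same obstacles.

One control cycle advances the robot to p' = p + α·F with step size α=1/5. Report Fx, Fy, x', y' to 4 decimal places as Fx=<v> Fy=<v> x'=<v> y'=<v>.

F_att = 3/2·(g−p) = 3/2·(-15,12) = (-22.5000,18.0000)
o1: d²=82 > ρ²=58 → inactive
o2: d²=50 ≤ ρ²=58; F_rep = 23·(7,-1)/50² = (0.0644,-0.0092)
o3: d²=37 ≤ ρ²=58; F_rep = 23·(6,-1)/37² = (0.1008,-0.0168)
F = F_att + ΣF_rep = (-22.3348,17.9740)
p' = p + 1/5·F = (4.5330,1.5948)

Fx=-22.3348 Fy=17.9740 x'=4.5330 y'=1.5948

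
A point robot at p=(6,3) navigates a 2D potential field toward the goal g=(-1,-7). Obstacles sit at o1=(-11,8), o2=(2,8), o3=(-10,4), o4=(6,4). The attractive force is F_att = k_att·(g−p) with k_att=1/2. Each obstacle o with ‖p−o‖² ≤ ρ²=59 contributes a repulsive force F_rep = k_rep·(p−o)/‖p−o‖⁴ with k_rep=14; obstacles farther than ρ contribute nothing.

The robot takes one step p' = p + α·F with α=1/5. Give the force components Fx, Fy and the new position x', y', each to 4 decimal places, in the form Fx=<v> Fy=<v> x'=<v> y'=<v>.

F_att = 1/2·(g−p) = 1/2·(-7,-10) = (-3.5000,-5.0000)
o1: d²=314 > ρ²=59 → inactive
o2: d²=41 ≤ ρ²=59; F_rep = 14·(4,-5)/41² = (0.0333,-0.0416)
o3: d²=257 > ρ²=59 → inactive
o4: d²=1 ≤ ρ²=59; F_rep = 14·(0,-1)/1² = (0.0000,-14.0000)
F = F_att + ΣF_rep = (-3.4667,-19.0416)
p' = p + 1/5·F = (5.3067,-0.8083)

Fx=-3.4667 Fy=-19.0416 x'=5.3067 y'=-0.8083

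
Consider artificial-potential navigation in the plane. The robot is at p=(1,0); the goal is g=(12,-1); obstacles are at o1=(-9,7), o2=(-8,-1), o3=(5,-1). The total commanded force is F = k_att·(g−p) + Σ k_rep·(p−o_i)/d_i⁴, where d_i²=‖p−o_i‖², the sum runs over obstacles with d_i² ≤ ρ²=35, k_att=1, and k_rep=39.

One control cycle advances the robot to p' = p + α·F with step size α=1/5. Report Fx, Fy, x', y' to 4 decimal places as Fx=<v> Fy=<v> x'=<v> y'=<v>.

F_att = 1·(g−p) = 1·(11,-1) = (11.0000,-1.0000)
o1: d²=149 > ρ²=35 → inactive
o2: d²=82 > ρ²=35 → inactive
o3: d²=17 ≤ ρ²=35; F_rep = 39·(-4,1)/17² = (-0.5398,0.1349)
F = F_att + ΣF_rep = (10.4602,-0.8651)
p' = p + 1/5·F = (3.0920,-0.1730)

Fx=10.4602 Fy=-0.8651 x'=3.0920 y'=-0.1730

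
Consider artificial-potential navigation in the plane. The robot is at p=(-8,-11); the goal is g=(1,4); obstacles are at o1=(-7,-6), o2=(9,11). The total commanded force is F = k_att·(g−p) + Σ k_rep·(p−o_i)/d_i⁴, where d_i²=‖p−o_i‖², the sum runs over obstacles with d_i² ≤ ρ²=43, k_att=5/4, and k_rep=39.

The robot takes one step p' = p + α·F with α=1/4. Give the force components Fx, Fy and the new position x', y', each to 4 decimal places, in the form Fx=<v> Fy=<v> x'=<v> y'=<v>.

Fx=11.1923 Fy=18.4615 x'=-5.2019 y'=-6.3846

F_att = 5/4·(g−p) = 5/4·(9,15) = (11.2500,18.7500)
o1: d²=26 ≤ ρ²=43; F_rep = 39·(-1,-5)/26² = (-0.0577,-0.2885)
o2: d²=773 > ρ²=43 → inactive
F = F_att + ΣF_rep = (11.1923,18.4615)
p' = p + 1/4·F = (-5.2019,-6.3846)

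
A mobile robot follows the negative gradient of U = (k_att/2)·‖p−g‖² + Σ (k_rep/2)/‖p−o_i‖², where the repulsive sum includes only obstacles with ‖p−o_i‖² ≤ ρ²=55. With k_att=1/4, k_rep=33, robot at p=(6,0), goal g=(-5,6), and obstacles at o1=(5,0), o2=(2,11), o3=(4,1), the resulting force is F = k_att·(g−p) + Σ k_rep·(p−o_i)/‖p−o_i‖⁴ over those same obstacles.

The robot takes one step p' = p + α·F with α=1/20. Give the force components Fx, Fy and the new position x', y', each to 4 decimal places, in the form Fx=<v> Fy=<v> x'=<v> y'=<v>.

Fx=32.8900 Fy=0.1800 x'=7.6445 y'=0.0090

F_att = 1/4·(g−p) = 1/4·(-11,6) = (-2.7500,1.5000)
o1: d²=1 ≤ ρ²=55; F_rep = 33·(1,0)/1² = (33.0000,0.0000)
o2: d²=137 > ρ²=55 → inactive
o3: d²=5 ≤ ρ²=55; F_rep = 33·(2,-1)/5² = (2.6400,-1.3200)
F = F_att + ΣF_rep = (32.8900,0.1800)
p' = p + 1/20·F = (7.6445,0.0090)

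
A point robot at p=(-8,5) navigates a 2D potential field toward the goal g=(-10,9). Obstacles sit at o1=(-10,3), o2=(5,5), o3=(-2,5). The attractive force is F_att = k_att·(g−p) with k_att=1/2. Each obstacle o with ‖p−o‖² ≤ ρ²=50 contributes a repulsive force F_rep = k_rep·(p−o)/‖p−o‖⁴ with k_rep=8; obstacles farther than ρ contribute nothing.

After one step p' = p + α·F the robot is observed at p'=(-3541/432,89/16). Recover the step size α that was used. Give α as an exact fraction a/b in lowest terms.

α = 1/4

F_att = 1/2·(g−p) = 1/2·(-2,4) = (-1.0000,2.0000)
o1: d²=8 ≤ ρ²=50; F_rep = 8·(2,2)/8² = (0.2500,0.2500)
o2: d²=169 > ρ²=50 → inactive
o3: d²=36 ≤ ρ²=50; F_rep = 8·(-6,0)/36² = (-0.0370,0.0000)
F = F_att + ΣF_rep = (-0.7870,2.2500)
Δp = p'−p = (-0.1968,0.5625); α = Δx/Fx = (-85/432) / (-85/108) = 1/4
check: Δy/Fy = (9/16) / (9/4) = 1/4 ✓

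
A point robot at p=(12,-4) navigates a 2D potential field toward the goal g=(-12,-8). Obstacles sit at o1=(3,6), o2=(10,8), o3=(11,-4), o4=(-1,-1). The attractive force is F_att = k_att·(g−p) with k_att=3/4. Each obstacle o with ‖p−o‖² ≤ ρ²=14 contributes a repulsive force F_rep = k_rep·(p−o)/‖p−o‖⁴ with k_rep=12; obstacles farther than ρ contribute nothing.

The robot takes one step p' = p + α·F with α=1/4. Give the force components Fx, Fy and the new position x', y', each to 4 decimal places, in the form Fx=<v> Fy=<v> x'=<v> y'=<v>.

Fx=-6.0000 Fy=-3.0000 x'=10.5000 y'=-4.7500

F_att = 3/4·(g−p) = 3/4·(-24,-4) = (-18.0000,-3.0000)
o1: d²=181 > ρ²=14 → inactive
o2: d²=148 > ρ²=14 → inactive
o3: d²=1 ≤ ρ²=14; F_rep = 12·(1,0)/1² = (12.0000,0.0000)
o4: d²=178 > ρ²=14 → inactive
F = F_att + ΣF_rep = (-6.0000,-3.0000)
p' = p + 1/4·F = (10.5000,-4.7500)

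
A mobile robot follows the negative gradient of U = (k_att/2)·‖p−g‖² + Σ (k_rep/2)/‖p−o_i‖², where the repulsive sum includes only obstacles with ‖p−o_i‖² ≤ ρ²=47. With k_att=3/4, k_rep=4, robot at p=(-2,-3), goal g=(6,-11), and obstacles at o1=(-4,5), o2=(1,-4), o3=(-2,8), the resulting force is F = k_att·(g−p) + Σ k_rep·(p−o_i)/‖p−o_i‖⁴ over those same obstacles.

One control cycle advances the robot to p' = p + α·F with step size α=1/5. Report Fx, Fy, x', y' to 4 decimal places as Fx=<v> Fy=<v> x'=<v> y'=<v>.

F_att = 3/4·(g−p) = 3/4·(8,-8) = (6.0000,-6.0000)
o1: d²=68 > ρ²=47 → inactive
o2: d²=10 ≤ ρ²=47; F_rep = 4·(-3,1)/10² = (-0.1200,0.0400)
o3: d²=121 > ρ²=47 → inactive
F = F_att + ΣF_rep = (5.8800,-5.9600)
p' = p + 1/5·F = (-0.8240,-4.1920)

Fx=5.8800 Fy=-5.9600 x'=-0.8240 y'=-4.1920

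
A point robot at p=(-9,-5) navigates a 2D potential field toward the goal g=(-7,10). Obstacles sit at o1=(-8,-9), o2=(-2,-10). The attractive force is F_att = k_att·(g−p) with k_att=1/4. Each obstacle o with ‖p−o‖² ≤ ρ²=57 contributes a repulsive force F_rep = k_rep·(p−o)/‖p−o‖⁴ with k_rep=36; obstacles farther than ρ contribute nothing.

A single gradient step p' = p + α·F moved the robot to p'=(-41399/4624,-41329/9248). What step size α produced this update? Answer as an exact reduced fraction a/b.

F_att = 1/4·(g−p) = 1/4·(2,15) = (0.5000,3.7500)
o1: d²=17 ≤ ρ²=57; F_rep = 36·(-1,4)/17² = (-0.1246,0.4983)
o2: d²=74 > ρ²=57 → inactive
F = F_att + ΣF_rep = (0.3754,4.2483)
Δp = p'−p = (0.0469,0.5310); α = Δx/Fx = (217/4624) / (217/578) = 1/8
check: Δy/Fy = (4911/9248) / (4911/1156) = 1/8 ✓

α = 1/8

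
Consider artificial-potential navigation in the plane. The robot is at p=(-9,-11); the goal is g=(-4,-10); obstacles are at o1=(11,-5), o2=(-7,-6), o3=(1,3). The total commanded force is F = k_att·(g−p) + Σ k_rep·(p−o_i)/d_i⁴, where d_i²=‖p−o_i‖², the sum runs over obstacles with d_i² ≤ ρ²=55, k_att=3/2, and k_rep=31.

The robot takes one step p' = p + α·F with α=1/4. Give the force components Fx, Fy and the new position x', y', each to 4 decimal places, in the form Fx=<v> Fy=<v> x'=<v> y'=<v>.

Fx=7.4263 Fy=1.3157 x'=-7.1434 y'=-10.6711

F_att = 3/2·(g−p) = 3/2·(5,1) = (7.5000,1.5000)
o1: d²=436 > ρ²=55 → inactive
o2: d²=29 ≤ ρ²=55; F_rep = 31·(-2,-5)/29² = (-0.0737,-0.1843)
o3: d²=296 > ρ²=55 → inactive
F = F_att + ΣF_rep = (7.4263,1.3157)
p' = p + 1/4·F = (-7.1434,-10.6711)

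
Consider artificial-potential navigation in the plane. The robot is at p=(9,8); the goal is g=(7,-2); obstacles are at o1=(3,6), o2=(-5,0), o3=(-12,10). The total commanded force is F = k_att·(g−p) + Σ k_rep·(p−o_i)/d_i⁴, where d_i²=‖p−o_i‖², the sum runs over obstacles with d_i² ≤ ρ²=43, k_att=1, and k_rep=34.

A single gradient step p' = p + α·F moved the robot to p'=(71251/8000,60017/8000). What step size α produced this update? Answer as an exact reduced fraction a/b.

α = 1/20

F_att = 1·(g−p) = 1·(-2,-10) = (-2.0000,-10.0000)
o1: d²=40 ≤ ρ²=43; F_rep = 34·(6,2)/40² = (0.1275,0.0425)
o2: d²=260 > ρ²=43 → inactive
o3: d²=445 > ρ²=43 → inactive
F = F_att + ΣF_rep = (-1.8725,-9.9575)
Δp = p'−p = (-0.0936,-0.4979); α = Δx/Fx = (-749/8000) / (-749/400) = 1/20
check: Δy/Fy = (-3983/8000) / (-3983/400) = 1/20 ✓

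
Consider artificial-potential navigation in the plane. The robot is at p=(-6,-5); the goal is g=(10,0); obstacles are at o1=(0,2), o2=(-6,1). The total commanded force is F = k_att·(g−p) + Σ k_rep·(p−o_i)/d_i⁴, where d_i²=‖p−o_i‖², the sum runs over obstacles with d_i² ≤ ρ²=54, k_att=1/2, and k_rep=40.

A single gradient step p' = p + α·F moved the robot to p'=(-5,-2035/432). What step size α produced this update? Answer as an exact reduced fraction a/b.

F_att = 1/2·(g−p) = 1/2·(16,5) = (8.0000,2.5000)
o1: d²=85 > ρ²=54 → inactive
o2: d²=36 ≤ ρ²=54; F_rep = 40·(0,-6)/36² = (0.0000,-0.1852)
F = F_att + ΣF_rep = (8.0000,2.3148)
Δp = p'−p = (1.0000,0.2894); α = Δx/Fx = (1) / (8) = 1/8
check: Δy/Fy = (125/432) / (125/54) = 1/8 ✓

α = 1/8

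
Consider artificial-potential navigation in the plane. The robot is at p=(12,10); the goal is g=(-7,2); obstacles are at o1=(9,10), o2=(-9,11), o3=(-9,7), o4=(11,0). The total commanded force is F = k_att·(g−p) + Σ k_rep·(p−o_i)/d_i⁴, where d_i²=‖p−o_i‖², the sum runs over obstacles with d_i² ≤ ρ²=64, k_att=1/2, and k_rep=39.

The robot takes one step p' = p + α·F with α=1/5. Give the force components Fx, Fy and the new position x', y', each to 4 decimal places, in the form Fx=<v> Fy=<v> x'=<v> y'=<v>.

F_att = 1/2·(g−p) = 1/2·(-19,-8) = (-9.5000,-4.0000)
o1: d²=9 ≤ ρ²=64; F_rep = 39·(3,0)/9² = (1.4444,0.0000)
o2: d²=442 > ρ²=64 → inactive
o3: d²=450 > ρ²=64 → inactive
o4: d²=101 > ρ²=64 → inactive
F = F_att + ΣF_rep = (-8.0556,-4.0000)
p' = p + 1/5·F = (10.3889,9.2000)

Fx=-8.0556 Fy=-4.0000 x'=10.3889 y'=9.2000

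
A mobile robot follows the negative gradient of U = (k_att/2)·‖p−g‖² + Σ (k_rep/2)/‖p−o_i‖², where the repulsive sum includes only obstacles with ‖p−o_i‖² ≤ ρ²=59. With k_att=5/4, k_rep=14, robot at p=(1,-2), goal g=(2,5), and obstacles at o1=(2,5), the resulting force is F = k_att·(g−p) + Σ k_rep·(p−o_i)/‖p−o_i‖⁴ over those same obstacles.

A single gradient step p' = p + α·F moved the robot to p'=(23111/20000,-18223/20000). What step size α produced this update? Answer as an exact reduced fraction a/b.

F_att = 5/4·(g−p) = 5/4·(1,7) = (1.2500,8.7500)
o1: d²=50 ≤ ρ²=59; F_rep = 14·(-1,-7)/50² = (-0.0056,-0.0392)
F = F_att + ΣF_rep = (1.2444,8.7108)
Δp = p'−p = (0.1555,1.0889); α = Δx/Fx = (3111/20000) / (3111/2500) = 1/8
check: Δy/Fy = (21777/20000) / (21777/2500) = 1/8 ✓

α = 1/8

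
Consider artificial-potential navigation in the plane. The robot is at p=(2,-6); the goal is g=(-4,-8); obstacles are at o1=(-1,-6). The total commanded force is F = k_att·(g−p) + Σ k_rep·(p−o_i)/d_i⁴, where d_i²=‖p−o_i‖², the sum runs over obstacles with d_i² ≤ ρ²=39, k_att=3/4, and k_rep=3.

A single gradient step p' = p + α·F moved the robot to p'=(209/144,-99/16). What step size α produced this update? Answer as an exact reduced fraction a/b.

F_att = 3/4·(g−p) = 3/4·(-6,-2) = (-4.5000,-1.5000)
o1: d²=9 ≤ ρ²=39; F_rep = 3·(3,0)/9² = (0.1111,0.0000)
F = F_att + ΣF_rep = (-4.3889,-1.5000)
Δp = p'−p = (-0.5486,-0.1875); α = Δx/Fx = (-79/144) / (-79/18) = 1/8
check: Δy/Fy = (-3/16) / (-3/2) = 1/8 ✓

α = 1/8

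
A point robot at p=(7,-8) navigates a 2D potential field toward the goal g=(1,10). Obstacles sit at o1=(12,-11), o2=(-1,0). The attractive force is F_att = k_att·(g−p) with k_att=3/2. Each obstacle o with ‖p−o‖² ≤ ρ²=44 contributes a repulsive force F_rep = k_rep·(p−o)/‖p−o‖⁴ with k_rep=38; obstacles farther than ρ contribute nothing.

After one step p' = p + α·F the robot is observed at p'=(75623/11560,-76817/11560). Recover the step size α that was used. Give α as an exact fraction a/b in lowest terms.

α = 1/20

F_att = 3/2·(g−p) = 3/2·(-6,18) = (-9.0000,27.0000)
o1: d²=34 ≤ ρ²=44; F_rep = 38·(-5,3)/34² = (-0.1644,0.0986)
o2: d²=128 > ρ²=44 → inactive
F = F_att + ΣF_rep = (-9.1644,27.0986)
Δp = p'−p = (-0.4582,1.3549); α = Δx/Fx = (-5297/11560) / (-5297/578) = 1/20
check: Δy/Fy = (15663/11560) / (15663/578) = 1/20 ✓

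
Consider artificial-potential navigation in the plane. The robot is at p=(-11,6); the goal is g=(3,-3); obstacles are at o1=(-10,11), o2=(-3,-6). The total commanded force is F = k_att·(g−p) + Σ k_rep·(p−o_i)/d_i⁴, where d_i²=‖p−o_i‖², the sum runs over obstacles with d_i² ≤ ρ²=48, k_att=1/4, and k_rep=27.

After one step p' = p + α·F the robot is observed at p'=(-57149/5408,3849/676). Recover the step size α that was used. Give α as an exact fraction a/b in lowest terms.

α = 1/8

F_att = 1/4·(g−p) = 1/4·(14,-9) = (3.5000,-2.2500)
o1: d²=26 ≤ ρ²=48; F_rep = 27·(-1,-5)/26² = (-0.0399,-0.1997)
o2: d²=208 > ρ²=48 → inactive
F = F_att + ΣF_rep = (3.4601,-2.4497)
Δp = p'−p = (0.4325,-0.3062); α = Δx/Fx = (2339/5408) / (2339/676) = 1/8
check: Δy/Fy = (-207/676) / (-414/169) = 1/8 ✓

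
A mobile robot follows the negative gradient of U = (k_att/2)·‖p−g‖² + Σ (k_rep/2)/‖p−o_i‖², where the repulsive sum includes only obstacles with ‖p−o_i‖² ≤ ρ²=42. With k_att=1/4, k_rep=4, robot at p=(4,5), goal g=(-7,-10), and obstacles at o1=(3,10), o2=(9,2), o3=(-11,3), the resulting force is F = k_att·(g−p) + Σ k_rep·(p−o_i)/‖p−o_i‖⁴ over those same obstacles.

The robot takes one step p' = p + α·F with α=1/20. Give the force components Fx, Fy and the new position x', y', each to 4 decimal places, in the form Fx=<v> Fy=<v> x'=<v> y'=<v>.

Fx=-2.7614 Fy=-3.7692 x'=3.8619 y'=4.8115

F_att = 1/4·(g−p) = 1/4·(-11,-15) = (-2.7500,-3.7500)
o1: d²=26 ≤ ρ²=42; F_rep = 4·(1,-5)/26² = (0.0059,-0.0296)
o2: d²=34 ≤ ρ²=42; F_rep = 4·(-5,3)/34² = (-0.0173,0.0104)
o3: d²=229 > ρ²=42 → inactive
F = F_att + ΣF_rep = (-2.7614,-3.7692)
p' = p + 1/20·F = (3.8619,4.8115)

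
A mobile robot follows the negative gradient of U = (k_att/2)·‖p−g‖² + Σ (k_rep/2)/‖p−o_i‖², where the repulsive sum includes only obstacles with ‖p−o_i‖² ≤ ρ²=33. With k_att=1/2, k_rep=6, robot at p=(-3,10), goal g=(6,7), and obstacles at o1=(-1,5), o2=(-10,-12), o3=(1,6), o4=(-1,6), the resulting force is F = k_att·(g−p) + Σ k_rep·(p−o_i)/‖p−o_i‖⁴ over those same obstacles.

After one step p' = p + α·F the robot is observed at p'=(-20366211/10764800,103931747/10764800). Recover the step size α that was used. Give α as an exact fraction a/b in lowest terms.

α = 1/4

F_att = 1/2·(g−p) = 1/2·(9,-3) = (4.5000,-1.5000)
o1: d²=29 ≤ ρ²=33; F_rep = 6·(-2,5)/29² = (-0.0143,0.0357)
o2: d²=533 > ρ²=33 → inactive
o3: d²=32 ≤ ρ²=33; F_rep = 6·(-4,4)/32² = (-0.0234,0.0234)
o4: d²=20 ≤ ρ²=33; F_rep = 6·(-2,4)/20² = (-0.0300,0.0600)
F = F_att + ΣF_rep = (4.4323,-1.3809)
Δp = p'−p = (1.1081,-0.3452); α = Δx/Fx = (11928189/10764800) / (11928189/2691200) = 1/4
check: Δy/Fy = (-3716253/10764800) / (-3716253/2691200) = 1/4 ✓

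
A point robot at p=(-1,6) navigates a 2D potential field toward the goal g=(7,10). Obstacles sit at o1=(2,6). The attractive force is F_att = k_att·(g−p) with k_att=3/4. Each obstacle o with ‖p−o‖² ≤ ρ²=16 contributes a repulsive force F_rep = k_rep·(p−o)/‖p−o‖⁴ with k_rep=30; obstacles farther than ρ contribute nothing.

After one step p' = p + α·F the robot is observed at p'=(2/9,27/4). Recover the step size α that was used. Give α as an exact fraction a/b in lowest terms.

α = 1/4

F_att = 3/4·(g−p) = 3/4·(8,4) = (6.0000,3.0000)
o1: d²=9 ≤ ρ²=16; F_rep = 30·(-3,0)/9² = (-1.1111,0.0000)
F = F_att + ΣF_rep = (4.8889,3.0000)
Δp = p'−p = (1.2222,0.7500); α = Δx/Fx = (11/9) / (44/9) = 1/4
check: Δy/Fy = (3/4) / (3) = 1/4 ✓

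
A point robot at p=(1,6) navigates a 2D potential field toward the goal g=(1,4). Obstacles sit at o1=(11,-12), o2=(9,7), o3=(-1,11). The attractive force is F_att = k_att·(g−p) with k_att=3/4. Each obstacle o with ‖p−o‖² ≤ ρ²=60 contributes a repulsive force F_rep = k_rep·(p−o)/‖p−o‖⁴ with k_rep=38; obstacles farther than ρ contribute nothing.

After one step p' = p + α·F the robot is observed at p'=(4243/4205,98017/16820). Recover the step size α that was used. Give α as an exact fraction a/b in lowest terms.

F_att = 3/4·(g−p) = 3/4·(0,-2) = (0.0000,-1.5000)
o1: d²=424 > ρ²=60 → inactive
o2: d²=65 > ρ²=60 → inactive
o3: d²=29 ≤ ρ²=60; F_rep = 38·(2,-5)/29² = (0.0904,-0.2259)
F = F_att + ΣF_rep = (0.0904,-1.7259)
Δp = p'−p = (0.0090,-0.1726); α = Δx/Fx = (38/4205) / (76/841) = 1/10
check: Δy/Fy = (-2903/16820) / (-2903/1682) = 1/10 ✓

α = 1/10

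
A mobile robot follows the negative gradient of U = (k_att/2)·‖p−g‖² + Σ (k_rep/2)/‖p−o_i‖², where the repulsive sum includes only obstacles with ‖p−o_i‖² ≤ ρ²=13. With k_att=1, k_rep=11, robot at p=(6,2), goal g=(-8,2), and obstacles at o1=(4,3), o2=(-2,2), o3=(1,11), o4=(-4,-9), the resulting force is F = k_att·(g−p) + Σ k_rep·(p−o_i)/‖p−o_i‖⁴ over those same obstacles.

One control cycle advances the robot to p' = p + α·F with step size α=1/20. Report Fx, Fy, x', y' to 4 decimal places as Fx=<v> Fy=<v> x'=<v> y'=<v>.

F_att = 1·(g−p) = 1·(-14,0) = (-14.0000,0.0000)
o1: d²=5 ≤ ρ²=13; F_rep = 11·(2,-1)/5² = (0.8800,-0.4400)
o2: d²=64 > ρ²=13 → inactive
o3: d²=106 > ρ²=13 → inactive
o4: d²=221 > ρ²=13 → inactive
F = F_att + ΣF_rep = (-13.1200,-0.4400)
p' = p + 1/20·F = (5.3440,1.9780)

Fx=-13.1200 Fy=-0.4400 x'=5.3440 y'=1.9780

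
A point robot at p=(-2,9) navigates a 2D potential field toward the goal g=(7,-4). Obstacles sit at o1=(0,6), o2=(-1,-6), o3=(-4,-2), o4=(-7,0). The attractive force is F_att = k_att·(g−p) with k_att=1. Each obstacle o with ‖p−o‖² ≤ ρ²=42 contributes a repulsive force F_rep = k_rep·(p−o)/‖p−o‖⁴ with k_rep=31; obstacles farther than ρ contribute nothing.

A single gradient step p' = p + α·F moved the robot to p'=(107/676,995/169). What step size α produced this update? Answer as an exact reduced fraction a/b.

F_att = 1·(g−p) = 1·(9,-13) = (9.0000,-13.0000)
o1: d²=13 ≤ ρ²=42; F_rep = 31·(-2,3)/13² = (-0.3669,0.5503)
o2: d²=226 > ρ²=42 → inactive
o3: d²=125 > ρ²=42 → inactive
o4: d²=106 > ρ²=42 → inactive
F = F_att + ΣF_rep = (8.6331,-12.4497)
Δp = p'−p = (2.1583,-3.1124); α = Δx/Fx = (1459/676) / (1459/169) = 1/4
check: Δy/Fy = (-526/169) / (-2104/169) = 1/4 ✓

α = 1/4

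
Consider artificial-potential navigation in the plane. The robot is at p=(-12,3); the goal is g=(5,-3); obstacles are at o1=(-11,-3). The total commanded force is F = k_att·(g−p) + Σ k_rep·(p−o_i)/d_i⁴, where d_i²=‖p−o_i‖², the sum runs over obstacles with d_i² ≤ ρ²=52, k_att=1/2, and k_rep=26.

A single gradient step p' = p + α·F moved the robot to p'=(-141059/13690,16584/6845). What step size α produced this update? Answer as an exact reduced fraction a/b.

α = 1/5

F_att = 1/2·(g−p) = 1/2·(17,-6) = (8.5000,-3.0000)
o1: d²=37 ≤ ρ²=52; F_rep = 26·(-1,6)/37² = (-0.0190,0.1140)
F = F_att + ΣF_rep = (8.4810,-2.8860)
Δp = p'−p = (1.6962,-0.5772); α = Δx/Fx = (23221/13690) / (23221/2738) = 1/5
check: Δy/Fy = (-3951/6845) / (-3951/1369) = 1/5 ✓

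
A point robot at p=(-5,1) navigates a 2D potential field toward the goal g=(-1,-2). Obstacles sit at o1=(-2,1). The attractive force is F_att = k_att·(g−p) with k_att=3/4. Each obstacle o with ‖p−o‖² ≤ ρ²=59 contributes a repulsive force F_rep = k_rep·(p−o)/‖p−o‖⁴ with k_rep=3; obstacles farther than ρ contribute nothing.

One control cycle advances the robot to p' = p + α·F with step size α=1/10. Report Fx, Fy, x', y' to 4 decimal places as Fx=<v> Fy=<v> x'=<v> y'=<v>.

Fx=2.8889 Fy=-2.2500 x'=-4.7111 y'=0.7750

F_att = 3/4·(g−p) = 3/4·(4,-3) = (3.0000,-2.2500)
o1: d²=9 ≤ ρ²=59; F_rep = 3·(-3,0)/9² = (-0.1111,0.0000)
F = F_att + ΣF_rep = (2.8889,-2.2500)
p' = p + 1/10·F = (-4.7111,0.7750)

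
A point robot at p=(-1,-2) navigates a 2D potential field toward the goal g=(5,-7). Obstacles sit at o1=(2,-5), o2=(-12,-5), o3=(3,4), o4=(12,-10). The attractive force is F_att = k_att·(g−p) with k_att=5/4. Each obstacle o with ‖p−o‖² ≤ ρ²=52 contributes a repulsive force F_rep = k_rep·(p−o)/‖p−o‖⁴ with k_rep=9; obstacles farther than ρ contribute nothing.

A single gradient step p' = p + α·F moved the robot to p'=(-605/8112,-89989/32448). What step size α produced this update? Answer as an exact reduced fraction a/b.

α = 1/8

F_att = 5/4·(g−p) = 5/4·(6,-5) = (7.5000,-6.2500)
o1: d²=18 ≤ ρ²=52; F_rep = 9·(-3,3)/18² = (-0.0833,0.0833)
o2: d²=130 > ρ²=52 → inactive
o3: d²=52 ≤ ρ²=52; F_rep = 9·(-4,-6)/52² = (-0.0133,-0.0200)
o4: d²=233 > ρ²=52 → inactive
F = F_att + ΣF_rep = (7.4034,-6.1866)
Δp = p'−p = (0.9254,-0.7733); α = Δx/Fx = (7507/8112) / (7507/1014) = 1/8
check: Δy/Fy = (-25093/32448) / (-25093/4056) = 1/8 ✓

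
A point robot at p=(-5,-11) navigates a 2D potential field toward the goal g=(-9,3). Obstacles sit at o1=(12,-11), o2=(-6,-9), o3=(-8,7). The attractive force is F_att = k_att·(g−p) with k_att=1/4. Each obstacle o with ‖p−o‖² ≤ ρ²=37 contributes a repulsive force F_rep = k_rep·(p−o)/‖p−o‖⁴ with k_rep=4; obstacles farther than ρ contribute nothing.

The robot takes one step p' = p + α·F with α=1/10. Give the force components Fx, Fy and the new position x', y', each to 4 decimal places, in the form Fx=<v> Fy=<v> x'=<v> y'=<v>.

Fx=-0.8400 Fy=3.1800 x'=-5.0840 y'=-10.6820

F_att = 1/4·(g−p) = 1/4·(-4,14) = (-1.0000,3.5000)
o1: d²=289 > ρ²=37 → inactive
o2: d²=5 ≤ ρ²=37; F_rep = 4·(1,-2)/5² = (0.1600,-0.3200)
o3: d²=333 > ρ²=37 → inactive
F = F_att + ΣF_rep = (-0.8400,3.1800)
p' = p + 1/10·F = (-5.0840,-10.6820)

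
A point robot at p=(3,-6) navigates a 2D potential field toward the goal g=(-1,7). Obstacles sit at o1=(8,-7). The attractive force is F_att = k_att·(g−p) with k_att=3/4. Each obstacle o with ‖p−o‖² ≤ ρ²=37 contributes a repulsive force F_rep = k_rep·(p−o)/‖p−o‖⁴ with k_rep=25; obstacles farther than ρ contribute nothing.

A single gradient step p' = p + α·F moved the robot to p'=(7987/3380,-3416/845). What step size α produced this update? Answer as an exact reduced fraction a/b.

F_att = 3/4·(g−p) = 3/4·(-4,13) = (-3.0000,9.7500)
o1: d²=26 ≤ ρ²=37; F_rep = 25·(-5,1)/26² = (-0.1849,0.0370)
F = F_att + ΣF_rep = (-3.1849,9.7870)
Δp = p'−p = (-0.6370,1.9574); α = Δx/Fx = (-2153/3380) / (-2153/676) = 1/5
check: Δy/Fy = (1654/845) / (1654/169) = 1/5 ✓

α = 1/5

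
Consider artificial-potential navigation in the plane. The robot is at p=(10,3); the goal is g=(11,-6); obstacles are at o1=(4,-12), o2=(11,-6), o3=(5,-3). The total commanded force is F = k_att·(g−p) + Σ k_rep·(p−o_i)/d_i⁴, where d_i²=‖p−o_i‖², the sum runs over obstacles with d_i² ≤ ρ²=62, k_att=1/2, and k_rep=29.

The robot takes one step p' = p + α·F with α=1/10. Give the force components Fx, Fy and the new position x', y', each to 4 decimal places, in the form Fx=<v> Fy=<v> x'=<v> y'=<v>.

Fx=0.5390 Fy=-4.4532 x'=10.0539 y'=2.5547

F_att = 1/2·(g−p) = 1/2·(1,-9) = (0.5000,-4.5000)
o1: d²=261 > ρ²=62 → inactive
o2: d²=82 > ρ²=62 → inactive
o3: d²=61 ≤ ρ²=62; F_rep = 29·(5,6)/61² = (0.0390,0.0468)
F = F_att + ΣF_rep = (0.5390,-4.4532)
p' = p + 1/10·F = (10.0539,2.5547)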